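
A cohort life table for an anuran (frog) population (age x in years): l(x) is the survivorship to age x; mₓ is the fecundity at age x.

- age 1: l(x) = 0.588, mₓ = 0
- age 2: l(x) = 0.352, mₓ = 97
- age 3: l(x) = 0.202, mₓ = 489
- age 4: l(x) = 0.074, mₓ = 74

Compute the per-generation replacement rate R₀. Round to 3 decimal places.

R₀ = Σ l(x) mₓ:
  age 1: 0.588 × 0 = 0.0000
  age 2: 0.352 × 97 = 34.1440
  age 3: 0.202 × 489 = 98.7780
  age 4: 0.074 × 74 = 5.4760
R₀ = 0.0000 + 34.1440 + 98.7780 + 5.4760 = 138.3980

138.398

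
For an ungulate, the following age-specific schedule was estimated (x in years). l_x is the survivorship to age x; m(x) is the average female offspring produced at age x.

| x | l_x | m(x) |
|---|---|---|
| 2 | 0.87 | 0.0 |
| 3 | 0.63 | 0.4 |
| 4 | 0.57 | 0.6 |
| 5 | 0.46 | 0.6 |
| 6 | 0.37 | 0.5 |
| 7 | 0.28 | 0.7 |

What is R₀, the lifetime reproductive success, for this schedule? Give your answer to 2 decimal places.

R₀ = Σ l_x m(x):
  age 2: 0.87 × 0.0 = 0.0000
  age 3: 0.63 × 0.4 = 0.2520
  age 4: 0.57 × 0.6 = 0.3420
  age 5: 0.46 × 0.6 = 0.2760
  age 6: 0.37 × 0.5 = 0.1850
  age 7: 0.28 × 0.7 = 0.1960
R₀ = 0.0000 + 0.2520 + 0.3420 + 0.2760 + 0.1850 + 0.1960 = 1.2510

1.25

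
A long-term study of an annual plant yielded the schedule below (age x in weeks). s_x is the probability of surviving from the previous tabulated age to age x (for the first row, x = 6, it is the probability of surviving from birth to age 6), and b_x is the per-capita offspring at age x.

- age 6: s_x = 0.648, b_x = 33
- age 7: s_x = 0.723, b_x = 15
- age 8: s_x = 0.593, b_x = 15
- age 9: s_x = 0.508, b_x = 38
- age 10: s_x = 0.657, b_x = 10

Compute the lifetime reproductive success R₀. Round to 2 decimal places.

Survivorship from birth: l_x = s_6·s_7·…·s_x.
  l_6 = 0.64800
  l_7 = 0.46850
  l_8 = 0.27782
  l_9 = 0.14113
  l_10 = 0.09273
R₀ = Σ l_x b_x:
  age 6: 0.64800 × 33 = 21.3840
  age 7: 0.46850 × 15 = 7.0275
  age 8: 0.27782 × 15 = 4.1673
  age 9: 0.14113 × 38 = 5.3629
  age 10: 0.09273 × 10 = 0.9273
R₀ = 21.3840 + 7.0275 + 4.1673 + 5.3629 + 0.9273 = 38.8690

38.87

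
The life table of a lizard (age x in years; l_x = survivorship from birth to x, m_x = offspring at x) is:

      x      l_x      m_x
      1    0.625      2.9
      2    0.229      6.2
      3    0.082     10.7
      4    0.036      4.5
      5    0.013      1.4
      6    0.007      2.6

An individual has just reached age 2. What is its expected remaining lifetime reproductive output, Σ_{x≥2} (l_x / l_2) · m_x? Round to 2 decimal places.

l_2 = 0.229. Conditional survival from age 2 to x is l_x / l_2.
  x=2: (0.229/0.229) × 6.2 = 6.2000
  x=3: (0.082/0.229) × 10.7 = 3.8314
  x=4: (0.036/0.229) × 4.5 = 0.7074
  x=5: (0.013/0.229) × 1.4 = 0.0795
  x=6: (0.007/0.229) × 2.6 = 0.0795
Sum = 6.2000 + 3.8314 + 0.7074 + 0.0795 + 0.0795 = 10.8978

10.90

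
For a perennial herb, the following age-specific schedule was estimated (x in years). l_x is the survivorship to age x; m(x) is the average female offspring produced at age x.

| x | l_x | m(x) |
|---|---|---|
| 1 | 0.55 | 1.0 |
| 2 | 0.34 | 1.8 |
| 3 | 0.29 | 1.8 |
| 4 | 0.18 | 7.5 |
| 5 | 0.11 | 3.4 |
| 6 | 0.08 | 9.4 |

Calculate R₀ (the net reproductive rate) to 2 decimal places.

R₀ = Σ l_x m(x):
  age 1: 0.55 × 1.0 = 0.5500
  age 2: 0.34 × 1.8 = 0.6120
  age 3: 0.29 × 1.8 = 0.5220
  age 4: 0.18 × 7.5 = 1.3500
  age 5: 0.11 × 3.4 = 0.3740
  age 6: 0.08 × 9.4 = 0.7520
R₀ = 0.5500 + 0.6120 + 0.5220 + 1.3500 + 0.3740 + 0.7520 = 4.1600

4.16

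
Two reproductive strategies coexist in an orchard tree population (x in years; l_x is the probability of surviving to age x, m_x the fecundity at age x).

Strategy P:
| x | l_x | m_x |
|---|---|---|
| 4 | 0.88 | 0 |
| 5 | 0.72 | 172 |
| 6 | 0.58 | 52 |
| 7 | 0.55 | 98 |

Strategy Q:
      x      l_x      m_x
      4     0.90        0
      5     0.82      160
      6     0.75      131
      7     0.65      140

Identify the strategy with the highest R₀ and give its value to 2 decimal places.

Strategy P: R₀ = 0.88×0 + 0.72×172 + 0.58×52 + 0.55×98 = 207.9000
Strategy Q: R₀ = 0.90×0 + 0.82×160 + 0.75×131 + 0.65×140 = 320.4500
Highest R₀: strategy Q with 320.4500.

320.45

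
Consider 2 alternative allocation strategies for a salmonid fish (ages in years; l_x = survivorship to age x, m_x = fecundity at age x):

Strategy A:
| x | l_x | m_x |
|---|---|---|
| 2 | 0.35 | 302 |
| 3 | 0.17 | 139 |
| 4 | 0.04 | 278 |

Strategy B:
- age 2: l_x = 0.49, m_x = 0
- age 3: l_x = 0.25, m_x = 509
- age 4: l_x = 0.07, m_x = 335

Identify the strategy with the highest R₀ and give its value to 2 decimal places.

Strategy A: R₀ = 0.35×302 + 0.17×139 + 0.04×278 = 140.4500
Strategy B: R₀ = 0.49×0 + 0.25×509 + 0.07×335 = 150.7000
Highest R₀: strategy B with 150.7000.

150.70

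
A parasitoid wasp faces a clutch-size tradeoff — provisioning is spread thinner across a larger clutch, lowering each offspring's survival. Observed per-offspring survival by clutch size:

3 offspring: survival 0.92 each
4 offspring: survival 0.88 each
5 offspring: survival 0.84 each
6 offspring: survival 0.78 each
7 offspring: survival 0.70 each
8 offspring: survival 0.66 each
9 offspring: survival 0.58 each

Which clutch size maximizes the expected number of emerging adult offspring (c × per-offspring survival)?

8

Expected emerging adult offspring = c × s(c):
  c=3: 3 × 0.92 = 2.760
  c=4: 4 × 0.88 = 3.520
  c=5: 5 × 0.84 = 4.200
  c=6: 6 × 0.78 = 4.680
  c=7: 7 × 0.70 = 4.900
  c=8: 8 × 0.66 = 5.280
  c=9: 9 × 0.58 = 5.220
Maximum at c = 8 (5.280 emerging adult offspring).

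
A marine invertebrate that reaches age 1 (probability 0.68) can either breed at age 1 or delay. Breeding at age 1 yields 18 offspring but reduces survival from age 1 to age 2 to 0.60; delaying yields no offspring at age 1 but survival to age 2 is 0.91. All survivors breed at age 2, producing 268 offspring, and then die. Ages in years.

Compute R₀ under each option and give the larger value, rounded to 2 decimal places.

165.84

breed at age 1: R₀ = 0.68 × (18 + 0.60 × 268) = 0.68 × 178.8000 = 121.5840
delay to age 2: R₀ = 0.68 × (0.91 × 268) = 0.68 × 243.8800 = 165.8384
Higher: delay to age 2 (165.8384).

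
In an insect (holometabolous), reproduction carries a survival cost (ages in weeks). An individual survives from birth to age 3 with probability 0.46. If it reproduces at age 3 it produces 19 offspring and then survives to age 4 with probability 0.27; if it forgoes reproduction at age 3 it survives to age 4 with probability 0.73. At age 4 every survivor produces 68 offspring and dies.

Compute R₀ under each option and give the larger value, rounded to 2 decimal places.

22.83

breed at age 3: R₀ = 0.46 × (19 + 0.27 × 68) = 0.46 × 37.3600 = 17.1856
delay to age 4: R₀ = 0.46 × (0.73 × 68) = 0.46 × 49.6400 = 22.8344
Higher: delay to age 4 (22.8344).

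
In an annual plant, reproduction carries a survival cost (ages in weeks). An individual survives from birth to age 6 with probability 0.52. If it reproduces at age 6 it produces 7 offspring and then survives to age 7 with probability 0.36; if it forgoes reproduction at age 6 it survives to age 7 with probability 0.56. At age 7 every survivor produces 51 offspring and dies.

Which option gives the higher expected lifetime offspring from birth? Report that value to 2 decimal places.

breed at age 6: R₀ = 0.52 × (7 + 0.36 × 51) = 0.52 × 25.3600 = 13.1872
delay to age 7: R₀ = 0.52 × (0.56 × 51) = 0.52 × 28.5600 = 14.8512
Higher: delay to age 7 (14.8512).

14.85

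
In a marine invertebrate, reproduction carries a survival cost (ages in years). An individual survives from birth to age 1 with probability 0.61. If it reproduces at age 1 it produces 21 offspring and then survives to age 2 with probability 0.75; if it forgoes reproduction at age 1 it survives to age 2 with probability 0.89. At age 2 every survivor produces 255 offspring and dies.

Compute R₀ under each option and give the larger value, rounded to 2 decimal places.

138.44

breed at age 1: R₀ = 0.61 × (21 + 0.75 × 255) = 0.61 × 212.2500 = 129.4725
delay to age 2: R₀ = 0.61 × (0.89 × 255) = 0.61 × 226.9500 = 138.4395
Higher: delay to age 2 (138.4395).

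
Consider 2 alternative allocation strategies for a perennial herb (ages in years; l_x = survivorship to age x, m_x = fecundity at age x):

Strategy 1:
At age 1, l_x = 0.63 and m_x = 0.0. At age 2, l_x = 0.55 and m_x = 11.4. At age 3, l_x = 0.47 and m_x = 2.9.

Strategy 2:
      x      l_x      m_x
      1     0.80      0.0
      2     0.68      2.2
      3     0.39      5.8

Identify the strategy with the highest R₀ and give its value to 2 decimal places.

7.63

Strategy 1: R₀ = 0.63×0.0 + 0.55×11.4 + 0.47×2.9 = 7.6330
Strategy 2: R₀ = 0.80×0.0 + 0.68×2.2 + 0.39×5.8 = 3.7580
Highest R₀: strategy 1 with 7.6330.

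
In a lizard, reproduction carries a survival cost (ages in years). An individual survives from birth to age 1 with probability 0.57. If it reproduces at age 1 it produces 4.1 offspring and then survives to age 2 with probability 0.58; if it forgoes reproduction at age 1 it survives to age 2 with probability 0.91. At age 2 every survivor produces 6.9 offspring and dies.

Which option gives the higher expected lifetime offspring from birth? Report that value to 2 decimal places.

breed at age 1: R₀ = 0.57 × (4.1 + 0.58 × 6.9) = 0.57 × 8.1020 = 4.6181
delay to age 2: R₀ = 0.57 × (0.91 × 6.9) = 0.57 × 6.2790 = 3.5790
Higher: breed at age 1 (4.6181).

4.62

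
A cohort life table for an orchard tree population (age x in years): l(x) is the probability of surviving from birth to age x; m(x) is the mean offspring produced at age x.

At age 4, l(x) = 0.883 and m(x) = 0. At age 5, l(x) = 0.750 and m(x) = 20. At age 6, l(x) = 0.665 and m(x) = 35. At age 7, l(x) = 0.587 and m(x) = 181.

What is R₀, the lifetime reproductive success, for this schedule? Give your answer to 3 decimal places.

144.522

R₀ = Σ l(x) m(x):
  age 4: 0.883 × 0 = 0.0000
  age 5: 0.750 × 20 = 15.0000
  age 6: 0.665 × 35 = 23.2750
  age 7: 0.587 × 181 = 106.2470
R₀ = 0.0000 + 15.0000 + 23.2750 + 106.2470 = 144.5220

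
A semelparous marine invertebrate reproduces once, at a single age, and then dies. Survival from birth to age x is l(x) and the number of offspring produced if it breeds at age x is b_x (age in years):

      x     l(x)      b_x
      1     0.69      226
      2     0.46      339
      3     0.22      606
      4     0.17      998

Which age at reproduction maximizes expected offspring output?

Expected offspring if breeding at age x = l(x) × b_x:
  age 1: 0.69 × 226 = 155.940
  age 2: 0.46 × 339 = 155.940
  age 3: 0.22 × 606 = 133.320
  age 4: 0.17 × 998 = 169.660
Maximum at age 4 (169.660).

4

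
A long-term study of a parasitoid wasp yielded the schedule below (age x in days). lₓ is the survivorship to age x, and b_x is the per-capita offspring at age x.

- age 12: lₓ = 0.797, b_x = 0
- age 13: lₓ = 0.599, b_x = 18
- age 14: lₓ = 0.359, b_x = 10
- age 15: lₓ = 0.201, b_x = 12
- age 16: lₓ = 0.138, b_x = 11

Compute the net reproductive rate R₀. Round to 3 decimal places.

R₀ = Σ lₓ b_x:
  age 12: 0.797 × 0 = 0.0000
  age 13: 0.599 × 18 = 10.7820
  age 14: 0.359 × 10 = 3.5900
  age 15: 0.201 × 12 = 2.4120
  age 16: 0.138 × 11 = 1.5180
R₀ = 0.0000 + 10.7820 + 3.5900 + 2.4120 + 1.5180 = 18.3020

18.302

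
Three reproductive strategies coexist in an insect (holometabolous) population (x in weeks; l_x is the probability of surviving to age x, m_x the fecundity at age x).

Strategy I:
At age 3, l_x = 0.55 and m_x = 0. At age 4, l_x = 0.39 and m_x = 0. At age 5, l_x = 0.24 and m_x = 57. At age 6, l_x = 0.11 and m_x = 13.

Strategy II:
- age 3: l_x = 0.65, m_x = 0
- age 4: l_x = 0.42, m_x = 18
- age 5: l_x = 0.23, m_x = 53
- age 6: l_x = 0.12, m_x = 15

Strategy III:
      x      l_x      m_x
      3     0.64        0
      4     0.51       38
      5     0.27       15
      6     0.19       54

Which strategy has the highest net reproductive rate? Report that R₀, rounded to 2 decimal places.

33.69

Strategy I: R₀ = 0.55×0 + 0.39×0 + 0.24×57 + 0.11×13 = 15.1100
Strategy II: R₀ = 0.65×0 + 0.42×18 + 0.23×53 + 0.12×15 = 21.5500
Strategy III: R₀ = 0.64×0 + 0.51×38 + 0.27×15 + 0.19×54 = 33.6900
Highest R₀: strategy III with 33.6900.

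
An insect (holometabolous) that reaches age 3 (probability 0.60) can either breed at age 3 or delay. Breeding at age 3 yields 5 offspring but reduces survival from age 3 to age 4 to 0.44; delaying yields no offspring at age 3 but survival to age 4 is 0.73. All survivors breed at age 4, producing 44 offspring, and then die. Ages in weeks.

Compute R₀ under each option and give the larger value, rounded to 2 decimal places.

19.27

breed at age 3: R₀ = 0.60 × (5 + 0.44 × 44) = 0.60 × 24.3600 = 14.6160
delay to age 4: R₀ = 0.60 × (0.73 × 44) = 0.60 × 32.1200 = 19.2720
Higher: delay to age 4 (19.2720).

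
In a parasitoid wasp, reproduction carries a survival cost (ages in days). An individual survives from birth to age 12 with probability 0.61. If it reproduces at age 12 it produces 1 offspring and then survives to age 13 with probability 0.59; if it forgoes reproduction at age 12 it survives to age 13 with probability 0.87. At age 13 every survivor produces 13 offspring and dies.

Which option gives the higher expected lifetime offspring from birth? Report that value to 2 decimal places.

6.90

breed at age 12: R₀ = 0.61 × (1 + 0.59 × 13) = 0.61 × 8.6700 = 5.2887
delay to age 13: R₀ = 0.61 × (0.87 × 13) = 0.61 × 11.3100 = 6.8991
Higher: delay to age 13 (6.8991).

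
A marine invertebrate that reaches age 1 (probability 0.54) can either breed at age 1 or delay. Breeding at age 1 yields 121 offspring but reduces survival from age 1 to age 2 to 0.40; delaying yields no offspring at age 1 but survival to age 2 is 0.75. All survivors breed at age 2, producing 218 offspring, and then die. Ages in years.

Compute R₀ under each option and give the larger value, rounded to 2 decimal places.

112.43

breed at age 1: R₀ = 0.54 × (121 + 0.40 × 218) = 0.54 × 208.2000 = 112.4280
delay to age 2: R₀ = 0.54 × (0.75 × 218) = 0.54 × 163.5000 = 88.2900
Higher: breed at age 1 (112.4280).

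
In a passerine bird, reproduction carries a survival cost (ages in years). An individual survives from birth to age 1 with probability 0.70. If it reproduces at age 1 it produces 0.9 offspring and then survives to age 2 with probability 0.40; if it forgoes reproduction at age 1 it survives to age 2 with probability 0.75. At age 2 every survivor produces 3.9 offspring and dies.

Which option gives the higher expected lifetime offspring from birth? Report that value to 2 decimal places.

breed at age 1: R₀ = 0.70 × (0.9 + 0.40 × 3.9) = 0.70 × 2.4600 = 1.7220
delay to age 2: R₀ = 0.70 × (0.75 × 3.9) = 0.70 × 2.9250 = 2.0475
Higher: delay to age 2 (2.0475).

2.05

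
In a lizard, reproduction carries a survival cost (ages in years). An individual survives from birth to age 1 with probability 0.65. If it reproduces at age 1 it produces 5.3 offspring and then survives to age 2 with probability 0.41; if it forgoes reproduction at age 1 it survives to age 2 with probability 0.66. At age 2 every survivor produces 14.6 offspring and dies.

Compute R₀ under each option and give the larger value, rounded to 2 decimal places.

breed at age 1: R₀ = 0.65 × (5.3 + 0.41 × 14.6) = 0.65 × 11.2860 = 7.3359
delay to age 2: R₀ = 0.65 × (0.66 × 14.6) = 0.65 × 9.6360 = 6.2634
Higher: breed at age 1 (7.3359).

7.34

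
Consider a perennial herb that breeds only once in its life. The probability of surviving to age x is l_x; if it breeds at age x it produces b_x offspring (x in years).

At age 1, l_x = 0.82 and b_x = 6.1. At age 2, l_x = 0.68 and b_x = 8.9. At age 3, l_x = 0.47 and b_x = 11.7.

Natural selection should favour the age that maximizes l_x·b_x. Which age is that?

2

Expected offspring if breeding at age x = l_x × b_x:
  age 1: 0.82 × 6.1 = 5.002
  age 2: 0.68 × 8.9 = 6.052
  age 3: 0.47 × 11.7 = 5.499
Maximum at age 2 (6.052).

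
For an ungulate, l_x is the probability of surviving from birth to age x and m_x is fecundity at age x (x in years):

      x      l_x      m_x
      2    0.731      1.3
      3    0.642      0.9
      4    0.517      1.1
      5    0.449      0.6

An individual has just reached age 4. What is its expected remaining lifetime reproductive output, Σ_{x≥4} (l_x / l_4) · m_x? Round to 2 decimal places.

1.62

l_4 = 0.517. Conditional survival from age 4 to x is l_x / l_4.
  x=4: (0.517/0.517) × 1.1 = 1.1000
  x=5: (0.449/0.517) × 0.6 = 0.5211
Sum = 1.1000 + 0.5211 = 1.6211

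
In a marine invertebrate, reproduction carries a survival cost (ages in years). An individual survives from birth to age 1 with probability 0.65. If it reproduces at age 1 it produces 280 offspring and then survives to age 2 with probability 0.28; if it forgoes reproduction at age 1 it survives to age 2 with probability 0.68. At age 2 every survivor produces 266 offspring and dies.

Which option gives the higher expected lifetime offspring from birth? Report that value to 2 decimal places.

230.41

breed at age 1: R₀ = 0.65 × (280 + 0.28 × 266) = 0.65 × 354.4800 = 230.4120
delay to age 2: R₀ = 0.65 × (0.68 × 266) = 0.65 × 180.8800 = 117.5720
Higher: breed at age 1 (230.4120).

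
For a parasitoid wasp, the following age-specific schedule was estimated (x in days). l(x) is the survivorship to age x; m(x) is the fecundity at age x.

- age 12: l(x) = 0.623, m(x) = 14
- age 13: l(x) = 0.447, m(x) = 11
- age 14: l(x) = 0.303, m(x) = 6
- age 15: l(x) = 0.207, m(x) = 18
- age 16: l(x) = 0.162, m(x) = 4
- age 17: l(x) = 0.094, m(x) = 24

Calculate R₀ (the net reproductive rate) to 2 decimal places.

R₀ = Σ l(x) m(x):
  age 12: 0.623 × 14 = 8.7220
  age 13: 0.447 × 11 = 4.9170
  age 14: 0.303 × 6 = 1.8180
  age 15: 0.207 × 18 = 3.7260
  age 16: 0.162 × 4 = 0.6480
  age 17: 0.094 × 24 = 2.2560
R₀ = 8.7220 + 4.9170 + 1.8180 + 3.7260 + 0.6480 + 2.2560 = 22.0870

22.09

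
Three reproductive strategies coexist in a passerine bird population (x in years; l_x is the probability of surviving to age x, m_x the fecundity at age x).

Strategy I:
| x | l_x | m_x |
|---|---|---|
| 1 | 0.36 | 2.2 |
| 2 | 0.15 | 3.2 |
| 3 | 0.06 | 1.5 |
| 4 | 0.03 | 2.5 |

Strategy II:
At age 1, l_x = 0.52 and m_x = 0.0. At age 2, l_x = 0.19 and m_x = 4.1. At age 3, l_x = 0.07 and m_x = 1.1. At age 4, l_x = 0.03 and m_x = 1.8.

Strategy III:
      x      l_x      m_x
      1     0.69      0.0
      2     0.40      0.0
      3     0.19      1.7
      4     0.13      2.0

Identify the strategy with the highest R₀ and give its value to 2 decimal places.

Strategy I: R₀ = 0.36×2.2 + 0.15×3.2 + 0.06×1.5 + 0.03×2.5 = 1.4370
Strategy II: R₀ = 0.52×0.0 + 0.19×4.1 + 0.07×1.1 + 0.03×1.8 = 0.9100
Strategy III: R₀ = 0.69×0.0 + 0.40×0.0 + 0.19×1.7 + 0.13×2.0 = 0.5830
Highest R₀: strategy I with 1.4370.

1.44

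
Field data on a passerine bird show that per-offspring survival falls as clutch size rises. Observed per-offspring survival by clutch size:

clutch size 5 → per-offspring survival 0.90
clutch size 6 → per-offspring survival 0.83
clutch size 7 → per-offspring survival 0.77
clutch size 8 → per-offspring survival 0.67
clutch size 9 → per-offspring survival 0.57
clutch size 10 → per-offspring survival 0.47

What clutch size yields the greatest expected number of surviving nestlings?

7

Expected surviving nestlings = c × s(c):
  c=5: 5 × 0.90 = 4.500
  c=6: 6 × 0.83 = 4.980
  c=7: 7 × 0.77 = 5.390
  c=8: 8 × 0.67 = 5.360
  c=9: 9 × 0.57 = 5.130
  c=10: 10 × 0.47 = 4.700
Maximum at c = 7 (5.390 surviving nestlings).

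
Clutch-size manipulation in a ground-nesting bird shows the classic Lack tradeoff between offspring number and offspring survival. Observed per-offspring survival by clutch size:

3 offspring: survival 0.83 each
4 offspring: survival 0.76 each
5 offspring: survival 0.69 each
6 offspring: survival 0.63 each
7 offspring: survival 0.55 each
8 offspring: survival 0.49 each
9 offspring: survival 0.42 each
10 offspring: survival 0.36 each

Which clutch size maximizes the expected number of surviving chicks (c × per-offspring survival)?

8

Expected surviving chicks = c × s(c):
  c=3: 3 × 0.83 = 2.490
  c=4: 4 × 0.76 = 3.040
  c=5: 5 × 0.69 = 3.450
  c=6: 6 × 0.63 = 3.780
  c=7: 7 × 0.55 = 3.850
  c=8: 8 × 0.49 = 3.920
  c=9: 9 × 0.42 = 3.780
  c=10: 10 × 0.36 = 3.600
Maximum at c = 8 (3.920 surviving chicks).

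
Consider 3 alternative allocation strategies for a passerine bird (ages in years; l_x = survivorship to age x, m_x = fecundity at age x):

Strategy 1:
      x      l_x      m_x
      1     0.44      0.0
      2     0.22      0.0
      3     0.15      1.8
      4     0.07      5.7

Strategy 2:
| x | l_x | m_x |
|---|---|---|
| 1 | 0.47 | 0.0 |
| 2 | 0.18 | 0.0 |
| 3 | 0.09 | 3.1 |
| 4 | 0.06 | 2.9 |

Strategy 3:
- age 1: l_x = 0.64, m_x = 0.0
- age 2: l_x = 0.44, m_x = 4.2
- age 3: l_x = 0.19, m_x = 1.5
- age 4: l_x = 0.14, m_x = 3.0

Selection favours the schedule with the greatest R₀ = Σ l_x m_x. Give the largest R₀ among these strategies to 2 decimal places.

Strategy 1: R₀ = 0.44×0.0 + 0.22×0.0 + 0.15×1.8 + 0.07×5.7 = 0.6690
Strategy 2: R₀ = 0.47×0.0 + 0.18×0.0 + 0.09×3.1 + 0.06×2.9 = 0.4530
Strategy 3: R₀ = 0.64×0.0 + 0.44×4.2 + 0.19×1.5 + 0.14×3.0 = 2.5530
Highest R₀: strategy 3 with 2.5530.

2.55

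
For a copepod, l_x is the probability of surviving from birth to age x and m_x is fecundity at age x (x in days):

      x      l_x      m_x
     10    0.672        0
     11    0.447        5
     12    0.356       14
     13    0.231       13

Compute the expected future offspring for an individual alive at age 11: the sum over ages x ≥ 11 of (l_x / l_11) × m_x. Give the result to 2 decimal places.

22.87

l_11 = 0.447. Conditional survival from age 11 to x is l_x / l_11.
  x=11: (0.447/0.447) × 5 = 5.0000
  x=12: (0.356/0.447) × 14 = 11.1499
  x=13: (0.231/0.447) × 13 = 6.7181
Sum = 5.0000 + 11.1499 + 6.7181 = 22.8680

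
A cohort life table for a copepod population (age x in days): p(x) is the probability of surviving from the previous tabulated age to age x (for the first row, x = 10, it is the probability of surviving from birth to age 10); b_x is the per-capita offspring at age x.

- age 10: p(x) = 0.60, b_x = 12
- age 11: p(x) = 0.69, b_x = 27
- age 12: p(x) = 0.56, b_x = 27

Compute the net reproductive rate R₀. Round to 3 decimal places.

24.638

Survivorship from birth: l_x = p_10·p_11·…·p_x.
  l_10 = 0.60000
  l_11 = 0.41400
  l_12 = 0.23184
R₀ = Σ l_x b_x:
  age 10: 0.60000 × 12 = 7.2000
  age 11: 0.41400 × 27 = 11.1780
  age 12: 0.23184 × 27 = 6.2597
R₀ = 7.2000 + 11.1780 + 6.2597 = 24.6377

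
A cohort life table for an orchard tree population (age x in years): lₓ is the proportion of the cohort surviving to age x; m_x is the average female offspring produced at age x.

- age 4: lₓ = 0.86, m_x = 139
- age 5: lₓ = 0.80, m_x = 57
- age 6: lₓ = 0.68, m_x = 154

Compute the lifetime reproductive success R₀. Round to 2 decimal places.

269.86

R₀ = Σ lₓ m_x:
  age 4: 0.86 × 139 = 119.5400
  age 5: 0.80 × 57 = 45.6000
  age 6: 0.68 × 154 = 104.7200
R₀ = 119.5400 + 45.6000 + 104.7200 = 269.8600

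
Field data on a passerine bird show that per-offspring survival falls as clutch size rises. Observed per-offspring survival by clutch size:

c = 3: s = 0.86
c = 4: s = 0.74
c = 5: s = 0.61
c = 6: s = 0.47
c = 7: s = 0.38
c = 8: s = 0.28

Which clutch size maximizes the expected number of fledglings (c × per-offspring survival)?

5

Expected fledglings = c × s(c):
  c=3: 3 × 0.86 = 2.580
  c=4: 4 × 0.74 = 2.960
  c=5: 5 × 0.61 = 3.050
  c=6: 6 × 0.47 = 2.820
  c=7: 7 × 0.38 = 2.660
  c=8: 8 × 0.28 = 2.240
Maximum at c = 5 (3.050 fledglings).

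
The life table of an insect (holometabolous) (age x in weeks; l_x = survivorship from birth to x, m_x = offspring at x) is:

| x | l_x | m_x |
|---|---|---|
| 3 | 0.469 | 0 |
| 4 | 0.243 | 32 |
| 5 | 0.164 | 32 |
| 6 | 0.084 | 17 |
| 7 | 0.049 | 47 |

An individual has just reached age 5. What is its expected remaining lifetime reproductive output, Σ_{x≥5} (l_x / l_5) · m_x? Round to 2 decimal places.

54.75

l_5 = 0.164. Conditional survival from age 5 to x is l_x / l_5.
  x=5: (0.164/0.164) × 32 = 32.0000
  x=6: (0.084/0.164) × 17 = 8.7073
  x=7: (0.049/0.164) × 47 = 14.0427
Sum = 32.0000 + 8.7073 + 14.0427 = 54.7500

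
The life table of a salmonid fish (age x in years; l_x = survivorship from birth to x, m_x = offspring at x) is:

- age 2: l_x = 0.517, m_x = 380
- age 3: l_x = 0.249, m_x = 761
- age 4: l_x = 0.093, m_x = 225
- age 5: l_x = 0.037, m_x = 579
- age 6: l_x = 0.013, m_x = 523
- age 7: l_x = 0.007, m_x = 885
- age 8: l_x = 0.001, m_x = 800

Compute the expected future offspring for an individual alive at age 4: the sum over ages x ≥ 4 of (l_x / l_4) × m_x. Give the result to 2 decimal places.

603.68

l_4 = 0.093. Conditional survival from age 4 to x is l_x / l_4.
  x=4: (0.093/0.093) × 225 = 225.0000
  x=5: (0.037/0.093) × 579 = 230.3548
  x=6: (0.013/0.093) × 523 = 73.1075
  x=7: (0.007/0.093) × 885 = 66.6129
  x=8: (0.001/0.093) × 800 = 8.6022
Sum = 225.0000 + 230.3548 + 73.1075 + 66.6129 + 8.6022 = 603.6774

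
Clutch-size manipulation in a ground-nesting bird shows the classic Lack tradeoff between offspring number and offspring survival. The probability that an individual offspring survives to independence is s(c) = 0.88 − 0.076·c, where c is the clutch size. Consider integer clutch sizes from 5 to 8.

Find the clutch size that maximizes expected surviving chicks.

Expected surviving chicks = c × s(c):
  c=5: 5 × 0.500 = 2.500
  c=6: 6 × 0.424 = 2.544
  c=7: 7 × 0.348 = 2.436
  c=8: 8 × 0.272 = 2.176
Maximum at c = 6 (2.544 surviving chicks).

6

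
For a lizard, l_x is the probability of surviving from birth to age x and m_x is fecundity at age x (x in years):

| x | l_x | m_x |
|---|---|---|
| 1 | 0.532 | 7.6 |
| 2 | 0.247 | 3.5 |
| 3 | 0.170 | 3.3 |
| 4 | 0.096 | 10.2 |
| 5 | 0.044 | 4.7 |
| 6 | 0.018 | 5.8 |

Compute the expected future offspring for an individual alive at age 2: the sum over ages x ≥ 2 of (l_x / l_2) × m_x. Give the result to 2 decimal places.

l_2 = 0.247. Conditional survival from age 2 to x is l_x / l_2.
  x=2: (0.247/0.247) × 3.5 = 3.5000
  x=3: (0.170/0.247) × 3.3 = 2.2713
  x=4: (0.096/0.247) × 10.2 = 3.9644
  x=5: (0.044/0.247) × 4.7 = 0.8372
  x=6: (0.018/0.247) × 5.8 = 0.4227
Sum = 3.5000 + 2.2713 + 3.9644 + 0.8372 + 0.4227 = 10.9955

11.00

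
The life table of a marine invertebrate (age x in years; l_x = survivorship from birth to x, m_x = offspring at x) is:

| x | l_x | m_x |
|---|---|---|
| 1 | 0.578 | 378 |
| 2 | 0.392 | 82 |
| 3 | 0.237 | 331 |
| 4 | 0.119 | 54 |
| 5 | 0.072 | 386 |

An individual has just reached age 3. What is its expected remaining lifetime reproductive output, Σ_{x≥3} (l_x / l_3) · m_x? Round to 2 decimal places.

l_3 = 0.237. Conditional survival from age 3 to x is l_x / l_3.
  x=3: (0.237/0.237) × 331 = 331.0000
  x=4: (0.119/0.237) × 54 = 27.1139
  x=5: (0.072/0.237) × 386 = 117.2658
Sum = 331.0000 + 27.1139 + 117.2658 = 475.3797

475.38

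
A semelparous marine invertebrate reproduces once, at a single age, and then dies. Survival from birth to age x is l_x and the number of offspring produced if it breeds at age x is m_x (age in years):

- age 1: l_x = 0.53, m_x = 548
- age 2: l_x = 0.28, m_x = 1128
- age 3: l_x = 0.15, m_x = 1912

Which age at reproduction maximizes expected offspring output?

2

Expected offspring if breeding at age x = l_x × m_x:
  age 1: 0.53 × 548 = 290.440
  age 2: 0.28 × 1128 = 315.840
  age 3: 0.15 × 1912 = 286.800
Maximum at age 2 (315.840).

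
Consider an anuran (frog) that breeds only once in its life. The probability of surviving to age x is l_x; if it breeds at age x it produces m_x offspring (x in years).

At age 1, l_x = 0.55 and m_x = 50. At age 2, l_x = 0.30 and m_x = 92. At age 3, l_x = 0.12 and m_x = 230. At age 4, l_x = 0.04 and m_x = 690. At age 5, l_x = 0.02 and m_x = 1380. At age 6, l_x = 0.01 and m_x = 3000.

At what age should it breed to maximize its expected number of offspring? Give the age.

Expected offspring if breeding at age x = l_x × m_x:
  age 1: 0.55 × 50 = 27.500
  age 2: 0.30 × 92 = 27.600
  age 3: 0.12 × 230 = 27.600
  age 4: 0.04 × 690 = 27.600
  age 5: 0.02 × 1380 = 27.600
  age 6: 0.01 × 3000 = 30.000
Maximum at age 6 (30.000).

6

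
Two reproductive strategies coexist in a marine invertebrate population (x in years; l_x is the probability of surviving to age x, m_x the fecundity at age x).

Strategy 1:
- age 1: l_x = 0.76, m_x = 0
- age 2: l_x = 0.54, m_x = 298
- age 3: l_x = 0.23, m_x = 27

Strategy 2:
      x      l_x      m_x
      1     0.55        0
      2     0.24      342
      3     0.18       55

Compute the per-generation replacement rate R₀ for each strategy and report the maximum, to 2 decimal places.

167.13

Strategy 1: R₀ = 0.76×0 + 0.54×298 + 0.23×27 = 167.1300
Strategy 2: R₀ = 0.55×0 + 0.24×342 + 0.18×55 = 91.9800
Highest R₀: strategy 1 with 167.1300.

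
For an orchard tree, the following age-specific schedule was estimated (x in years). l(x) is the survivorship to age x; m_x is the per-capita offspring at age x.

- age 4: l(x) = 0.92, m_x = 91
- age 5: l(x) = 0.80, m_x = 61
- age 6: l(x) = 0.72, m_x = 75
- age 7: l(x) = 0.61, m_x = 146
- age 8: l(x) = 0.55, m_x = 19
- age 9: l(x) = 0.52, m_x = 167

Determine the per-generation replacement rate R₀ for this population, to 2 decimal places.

372.87

R₀ = Σ l(x) m_x:
  age 4: 0.92 × 91 = 83.7200
  age 5: 0.80 × 61 = 48.8000
  age 6: 0.72 × 75 = 54.0000
  age 7: 0.61 × 146 = 89.0600
  age 8: 0.55 × 19 = 10.4500
  age 9: 0.52 × 167 = 86.8400
R₀ = 83.7200 + 48.8000 + 54.0000 + 89.0600 + 10.4500 + 86.8400 = 372.8700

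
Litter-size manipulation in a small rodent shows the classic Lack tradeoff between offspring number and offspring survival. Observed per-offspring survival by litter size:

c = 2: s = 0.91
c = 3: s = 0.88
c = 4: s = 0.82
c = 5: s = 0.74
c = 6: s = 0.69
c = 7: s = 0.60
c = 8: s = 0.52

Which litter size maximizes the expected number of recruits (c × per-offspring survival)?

Expected recruits = c × s(c):
  c=2: 2 × 0.91 = 1.820
  c=3: 3 × 0.88 = 2.640
  c=4: 4 × 0.82 = 3.280
  c=5: 5 × 0.74 = 3.700
  c=6: 6 × 0.69 = 4.140
  c=7: 7 × 0.60 = 4.200
  c=8: 8 × 0.52 = 4.160
Maximum at c = 7 (4.200 recruits).

7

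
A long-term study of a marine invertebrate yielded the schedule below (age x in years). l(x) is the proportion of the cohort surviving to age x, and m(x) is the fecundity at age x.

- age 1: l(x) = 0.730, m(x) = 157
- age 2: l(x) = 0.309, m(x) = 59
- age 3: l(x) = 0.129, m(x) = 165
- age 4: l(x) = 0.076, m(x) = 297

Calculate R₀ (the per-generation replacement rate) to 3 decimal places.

R₀ = Σ l(x) m(x):
  age 1: 0.730 × 157 = 114.6100
  age 2: 0.309 × 59 = 18.2310
  age 3: 0.129 × 165 = 21.2850
  age 4: 0.076 × 297 = 22.5720
R₀ = 114.6100 + 18.2310 + 21.2850 + 22.5720 = 176.6980

176.698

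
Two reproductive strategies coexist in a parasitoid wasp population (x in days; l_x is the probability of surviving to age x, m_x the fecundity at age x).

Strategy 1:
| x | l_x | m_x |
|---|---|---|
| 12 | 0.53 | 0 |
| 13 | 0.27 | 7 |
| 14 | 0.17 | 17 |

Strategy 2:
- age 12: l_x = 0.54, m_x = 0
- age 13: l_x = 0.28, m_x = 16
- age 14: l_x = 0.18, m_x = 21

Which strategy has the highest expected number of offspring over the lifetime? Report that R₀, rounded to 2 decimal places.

Strategy 1: R₀ = 0.53×0 + 0.27×7 + 0.17×17 = 4.7800
Strategy 2: R₀ = 0.54×0 + 0.28×16 + 0.18×21 = 8.2600
Highest R₀: strategy 2 with 8.2600.

8.26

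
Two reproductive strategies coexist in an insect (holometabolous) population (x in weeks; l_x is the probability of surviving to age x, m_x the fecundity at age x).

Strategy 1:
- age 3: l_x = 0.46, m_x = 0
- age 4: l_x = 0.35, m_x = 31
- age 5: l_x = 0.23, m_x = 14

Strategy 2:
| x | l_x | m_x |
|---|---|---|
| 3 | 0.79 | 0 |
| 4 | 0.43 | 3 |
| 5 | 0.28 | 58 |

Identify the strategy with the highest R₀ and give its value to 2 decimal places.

Strategy 1: R₀ = 0.46×0 + 0.35×31 + 0.23×14 = 14.0700
Strategy 2: R₀ = 0.79×0 + 0.43×3 + 0.28×58 = 17.5300
Highest R₀: strategy 2 with 17.5300.

17.53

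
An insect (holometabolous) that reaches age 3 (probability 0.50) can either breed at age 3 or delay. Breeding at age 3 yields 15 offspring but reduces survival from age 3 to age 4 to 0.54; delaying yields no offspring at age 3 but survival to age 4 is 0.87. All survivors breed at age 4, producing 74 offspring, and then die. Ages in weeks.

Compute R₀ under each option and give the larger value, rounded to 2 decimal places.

breed at age 3: R₀ = 0.50 × (15 + 0.54 × 74) = 0.50 × 54.9600 = 27.4800
delay to age 4: R₀ = 0.50 × (0.87 × 74) = 0.50 × 64.3800 = 32.1900
Higher: delay to age 4 (32.1900).

32.19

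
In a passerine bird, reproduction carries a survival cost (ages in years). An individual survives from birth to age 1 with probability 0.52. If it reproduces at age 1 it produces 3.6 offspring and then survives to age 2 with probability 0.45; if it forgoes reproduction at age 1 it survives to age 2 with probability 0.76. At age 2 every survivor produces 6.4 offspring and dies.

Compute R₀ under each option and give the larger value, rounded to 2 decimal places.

breed at age 1: R₀ = 0.52 × (3.6 + 0.45 × 6.4) = 0.52 × 6.4800 = 3.3696
delay to age 2: R₀ = 0.52 × (0.76 × 6.4) = 0.52 × 4.8640 = 2.5293
Higher: breed at age 1 (3.3696).

3.37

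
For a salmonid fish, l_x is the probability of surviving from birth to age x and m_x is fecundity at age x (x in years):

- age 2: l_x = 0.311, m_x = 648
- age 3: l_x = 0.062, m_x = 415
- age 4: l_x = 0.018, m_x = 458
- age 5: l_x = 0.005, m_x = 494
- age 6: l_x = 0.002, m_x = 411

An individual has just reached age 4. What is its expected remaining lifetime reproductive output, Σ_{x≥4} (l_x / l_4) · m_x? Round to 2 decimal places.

l_4 = 0.018. Conditional survival from age 4 to x is l_x / l_4.
  x=4: (0.018/0.018) × 458 = 458.0000
  x=5: (0.005/0.018) × 494 = 137.2222
  x=6: (0.002/0.018) × 411 = 45.6667
Sum = 458.0000 + 137.2222 + 45.6667 = 640.8889

640.89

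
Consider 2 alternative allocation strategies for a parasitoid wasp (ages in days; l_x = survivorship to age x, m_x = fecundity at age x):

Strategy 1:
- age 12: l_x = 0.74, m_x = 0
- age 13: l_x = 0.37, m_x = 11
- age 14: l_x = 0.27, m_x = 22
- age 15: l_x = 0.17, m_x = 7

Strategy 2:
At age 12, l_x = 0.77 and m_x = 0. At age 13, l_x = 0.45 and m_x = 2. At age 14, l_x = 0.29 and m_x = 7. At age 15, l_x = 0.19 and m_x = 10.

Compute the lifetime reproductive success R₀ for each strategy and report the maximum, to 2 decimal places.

Strategy 1: R₀ = 0.74×0 + 0.37×11 + 0.27×22 + 0.17×7 = 11.2000
Strategy 2: R₀ = 0.77×0 + 0.45×2 + 0.29×7 + 0.19×10 = 4.8300
Highest R₀: strategy 1 with 11.2000.

11.20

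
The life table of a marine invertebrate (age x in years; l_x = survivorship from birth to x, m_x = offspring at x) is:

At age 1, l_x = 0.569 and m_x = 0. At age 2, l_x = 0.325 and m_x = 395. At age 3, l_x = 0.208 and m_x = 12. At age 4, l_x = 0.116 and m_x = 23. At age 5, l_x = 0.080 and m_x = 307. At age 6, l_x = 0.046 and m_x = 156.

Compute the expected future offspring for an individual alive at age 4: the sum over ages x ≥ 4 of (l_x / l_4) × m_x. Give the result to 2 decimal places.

l_4 = 0.116. Conditional survival from age 4 to x is l_x / l_4.
  x=4: (0.116/0.116) × 23 = 23.0000
  x=5: (0.080/0.116) × 307 = 211.7241
  x=6: (0.046/0.116) × 156 = 61.8621
Sum = 23.0000 + 211.7241 + 61.8621 = 296.5862

296.59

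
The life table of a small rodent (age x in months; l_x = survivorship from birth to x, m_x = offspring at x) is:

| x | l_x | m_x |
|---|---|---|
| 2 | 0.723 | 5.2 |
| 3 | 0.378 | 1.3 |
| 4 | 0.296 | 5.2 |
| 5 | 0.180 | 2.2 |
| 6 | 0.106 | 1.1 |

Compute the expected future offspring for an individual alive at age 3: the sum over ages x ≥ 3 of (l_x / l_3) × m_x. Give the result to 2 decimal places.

l_3 = 0.378. Conditional survival from age 3 to x is l_x / l_3.
  x=3: (0.378/0.378) × 1.3 = 1.3000
  x=4: (0.296/0.378) × 5.2 = 4.0720
  x=5: (0.180/0.378) × 2.2 = 1.0476
  x=6: (0.106/0.378) × 1.1 = 0.3085
Sum = 1.3000 + 4.0720 + 1.0476 + 0.3085 = 6.7280

6.73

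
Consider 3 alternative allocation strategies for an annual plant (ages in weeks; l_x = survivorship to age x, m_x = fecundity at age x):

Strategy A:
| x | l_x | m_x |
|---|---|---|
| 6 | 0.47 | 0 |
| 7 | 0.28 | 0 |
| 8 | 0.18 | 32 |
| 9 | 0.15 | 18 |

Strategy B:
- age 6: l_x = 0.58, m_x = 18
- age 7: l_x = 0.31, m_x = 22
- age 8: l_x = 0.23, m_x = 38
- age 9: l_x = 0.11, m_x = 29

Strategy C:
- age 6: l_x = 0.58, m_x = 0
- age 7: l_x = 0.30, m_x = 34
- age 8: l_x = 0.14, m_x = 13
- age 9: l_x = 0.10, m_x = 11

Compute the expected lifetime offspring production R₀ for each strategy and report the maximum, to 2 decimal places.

Strategy A: R₀ = 0.47×0 + 0.28×0 + 0.18×32 + 0.15×18 = 8.4600
Strategy B: R₀ = 0.58×18 + 0.31×22 + 0.23×38 + 0.11×29 = 29.1900
Strategy C: R₀ = 0.58×0 + 0.30×34 + 0.14×13 + 0.10×11 = 13.1200
Highest R₀: strategy B with 29.1900.

29.19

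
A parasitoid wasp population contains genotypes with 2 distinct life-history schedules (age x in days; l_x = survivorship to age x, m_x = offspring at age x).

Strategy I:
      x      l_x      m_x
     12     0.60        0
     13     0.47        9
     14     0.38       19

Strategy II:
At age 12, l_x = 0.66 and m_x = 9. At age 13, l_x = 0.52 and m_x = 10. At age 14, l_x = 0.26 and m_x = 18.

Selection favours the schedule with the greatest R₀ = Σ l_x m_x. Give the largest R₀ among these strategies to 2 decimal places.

15.82

Strategy I: R₀ = 0.60×0 + 0.47×9 + 0.38×19 = 11.4500
Strategy II: R₀ = 0.66×9 + 0.52×10 + 0.26×18 = 15.8200
Highest R₀: strategy II with 15.8200.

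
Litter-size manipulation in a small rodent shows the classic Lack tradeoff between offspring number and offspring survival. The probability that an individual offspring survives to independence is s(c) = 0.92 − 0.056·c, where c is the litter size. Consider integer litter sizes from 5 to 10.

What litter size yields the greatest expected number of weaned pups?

Expected weaned pups = c × s(c):
  c=5: 5 × 0.640 = 3.200
  c=6: 6 × 0.584 = 3.504
  c=7: 7 × 0.528 = 3.696
  c=8: 8 × 0.472 = 3.776
  c=9: 9 × 0.416 = 3.744
  c=10: 10 × 0.360 = 3.600
Maximum at c = 8 (3.776 weaned pups).

8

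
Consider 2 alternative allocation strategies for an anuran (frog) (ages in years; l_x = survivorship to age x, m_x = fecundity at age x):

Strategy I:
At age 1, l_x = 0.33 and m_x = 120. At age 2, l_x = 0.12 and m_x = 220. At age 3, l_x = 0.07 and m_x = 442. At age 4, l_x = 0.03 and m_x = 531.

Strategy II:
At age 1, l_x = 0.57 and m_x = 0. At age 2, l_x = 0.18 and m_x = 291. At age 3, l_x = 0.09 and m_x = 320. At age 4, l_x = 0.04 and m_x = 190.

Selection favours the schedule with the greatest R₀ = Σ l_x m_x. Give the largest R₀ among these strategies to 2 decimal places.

112.87

Strategy I: R₀ = 0.33×120 + 0.12×220 + 0.07×442 + 0.03×531 = 112.8700
Strategy II: R₀ = 0.57×0 + 0.18×291 + 0.09×320 + 0.04×190 = 88.7800
Highest R₀: strategy I with 112.8700.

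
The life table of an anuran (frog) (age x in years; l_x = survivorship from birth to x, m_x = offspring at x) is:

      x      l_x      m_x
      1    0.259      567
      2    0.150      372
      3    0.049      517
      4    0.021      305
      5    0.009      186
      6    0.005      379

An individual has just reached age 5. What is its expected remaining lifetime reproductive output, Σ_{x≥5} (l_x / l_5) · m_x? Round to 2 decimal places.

l_5 = 0.009. Conditional survival from age 5 to x is l_x / l_5.
  x=5: (0.009/0.009) × 186 = 186.0000
  x=6: (0.005/0.009) × 379 = 210.5556
Sum = 186.0000 + 210.5556 = 396.5556

396.56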